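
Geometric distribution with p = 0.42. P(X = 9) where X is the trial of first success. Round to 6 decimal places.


P = (1-p)^(k-1) * p
(1-p)^(k-1) = 0.58^8 ≈ 0.01280631
P = 0.01280631 * 0.42 ≈ 0.005378649

0.005379


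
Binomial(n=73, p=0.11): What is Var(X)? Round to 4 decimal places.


Var = n*p*(1-p) = 73 * 0.11 * 0.89 = 7.1467

7.1467


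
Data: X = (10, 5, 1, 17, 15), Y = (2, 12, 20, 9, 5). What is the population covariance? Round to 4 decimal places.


Cov = (1/n)*sum((xi-xbar)(yi-ybar))
n = 5, xbar = 48/5 = 9.6, ybar = 48/5 = 9.6
sum((xi-xbar)(yi-ybar)) = -132.8
Cov = -132.8 / 5 = -26.56

-26.5600


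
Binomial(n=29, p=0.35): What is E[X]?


E[X] = n*p = 29 * 0.35 = 10.15

10.15


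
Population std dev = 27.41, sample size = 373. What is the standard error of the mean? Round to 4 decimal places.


SE = sigma / sqrt(n)
sqrt(373) ≈ 19.313208
SE = 27.41 / 19.313208 ≈ 1.419236

1.4192


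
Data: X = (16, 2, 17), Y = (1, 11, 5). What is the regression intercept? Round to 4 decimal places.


a = ybar - b*xbar, where b = sum((xi-xbar)(yi-ybar)) / sum((xi-xbar)^2)
n = 3, xbar = 35/3 ≈ 11.666667, ybar = 17/3 ≈ 5.666667
Sxy = sum((xi-xbar)(yi-ybar)) = -226/3 ≈ -75.333333
Sxx = sum((xi-xbar)^2) = 422/3 ≈ 140.666667
b = Sxy / Sxx = -113/211 ≈ -0.535545
a = 5.666667 - (-0.535545) * 11.666667 = 2514/211 ≈ 11.914692

11.9147


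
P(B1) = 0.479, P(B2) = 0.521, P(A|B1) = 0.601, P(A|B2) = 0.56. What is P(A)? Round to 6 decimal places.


P(A) = P(A|B1)*P(B1) + P(A|B2)*P(B2)
P(A|B1)*P(B1) = 0.601 * 0.479 = 0.287879
P(A|B2)*P(B2) = 0.56 * 0.521 = 0.29176
P(A) = 0.287879 + 0.29176 = 0.579639

0.579639


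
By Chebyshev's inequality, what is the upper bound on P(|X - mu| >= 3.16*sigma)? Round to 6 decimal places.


P <= 1/k^2
k^2 = 3.16^2 = 9.9856
1/k^2 = 1 / 9.9856 = 625/6241 ≈ 0.10014421

0.100144


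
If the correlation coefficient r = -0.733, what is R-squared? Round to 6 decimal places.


R^2 = r^2 = (-0.733)^2 = 0.537289

0.537289


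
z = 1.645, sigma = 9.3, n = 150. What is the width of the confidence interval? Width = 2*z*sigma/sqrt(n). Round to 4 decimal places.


width = 2*z*sigma/sqrt(n)
2*z*sigma = 2 * 1.645 * 9.3 = 30.597
sqrt(150) ≈ 12.247449
width = 30.597 / 12.247449 ≈ 2.498235

2.4982


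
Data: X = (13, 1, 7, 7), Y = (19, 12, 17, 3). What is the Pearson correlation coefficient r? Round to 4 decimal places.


r = sum((xi-xbar)(yi-ybar)) / sqrt(sum((xi-xbar)^2) * sum((yi-ybar)^2))
n = 4, xbar = 28/4 = 7, ybar = 51/4 = 12.75
Sxy = sum((xi-xbar)(yi-ybar)) = 42
Sxx = sum((xi-xbar)^2) = 72
Syy = sum((yi-ybar)^2) = 152.75
sqrt(Sxx*Syy) ≈ 104.871350
r = Sxy / sqrt(Sxx*Syy) = 42 / 104.871350 ≈ 0.400491

0.4005


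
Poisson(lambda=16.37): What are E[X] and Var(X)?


E[X] = Var(X) = lambda = 16.37

16.37, 16.37


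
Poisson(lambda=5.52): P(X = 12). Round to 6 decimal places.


P = e^(-lam) * lam^k / k!
e^(-5.52) ≈ 0.004005848
lam^k = 5.52^12 ≈ 800329698.188076
k! = 12! = 479001600
P = 0.004005848 * 800329698.188076 / 479001600 ≈ 0.006693

0.006693


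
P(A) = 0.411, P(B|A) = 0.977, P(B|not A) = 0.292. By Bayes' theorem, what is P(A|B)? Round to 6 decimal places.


P(A|B) = P(B|A)*P(A) / P(B), P(B) = P(B|A)*P(A) + P(B|not A)*P(not A)
P(B|A)*P(A) = 0.977 * 0.411 = 0.401547
P(B|not A)*P(not A) = 0.292 * 0.589 = 0.171988
P(B) = 0.401547 + 0.171988 = 0.573535
P(A|B) = 0.401547 / 0.573535 ≈ 0.70012641

0.700126


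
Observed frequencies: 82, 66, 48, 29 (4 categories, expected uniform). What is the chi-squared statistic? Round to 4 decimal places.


chi2 = sum((O-E)^2/E), E = total/4
total = 225, E = 225/4 = 56.25
(82 - 56.25)^2 / 56.25 = 663.0625 / 56.25 = 10609/900 ≈ 11.787778
(66 - 56.25)^2 / 56.25 = 95.0625 / 56.25 = 1.69
(48 - 56.25)^2 / 56.25 = 68.0625 / 56.25 = 1.21
(29 - 56.25)^2 / 56.25 = 742.5625 / 56.25 = 11881/900 ≈ 13.201111
chi2 = 251/9 ≈ 27.888889

27.8889


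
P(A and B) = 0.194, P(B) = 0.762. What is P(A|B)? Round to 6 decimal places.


P(A|B) = P(A and B) / P(B) = 0.194 / 0.762 = 97/381 ≈ 0.25459318

0.254593


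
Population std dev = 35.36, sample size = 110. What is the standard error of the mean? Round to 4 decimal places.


SE = sigma / sqrt(n)
sqrt(110) ≈ 10.488088
SE = 35.36 / 10.488088 ≈ 3.371444

3.3714


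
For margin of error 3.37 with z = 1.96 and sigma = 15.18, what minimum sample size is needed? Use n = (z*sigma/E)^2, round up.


z*sigma/E = 1.96 * 15.18 / 3.37 = 74382/8425 ≈ 8.828724
(z*sigma/E)^2 ≈ 77.946368
round up: n = 78

78


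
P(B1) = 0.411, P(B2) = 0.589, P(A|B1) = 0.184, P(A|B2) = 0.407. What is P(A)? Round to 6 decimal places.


P(A) = P(A|B1)*P(B1) + P(A|B2)*P(B2)
P(A|B1)*P(B1) = 0.184 * 0.411 = 0.075624
P(A|B2)*P(B2) = 0.407 * 0.589 = 0.239723
P(A) = 0.075624 + 0.239723 = 0.315347

0.315347


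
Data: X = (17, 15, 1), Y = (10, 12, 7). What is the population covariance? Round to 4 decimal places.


Cov = (1/n)*sum((xi-xbar)(yi-ybar))
n = 3, xbar = 33/3 = 11, ybar = 29/3 ≈ 9.666667
sum((xi-xbar)(yi-ybar)) = 38
Cov = 38 / 3 = 38/3 ≈ 12.666667

12.6667


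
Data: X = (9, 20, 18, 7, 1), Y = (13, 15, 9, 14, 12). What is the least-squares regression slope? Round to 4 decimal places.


b = sum((xi-xbar)(yi-ybar)) / sum((xi-xbar)^2)
n = 5, xbar = 55/5 = 11, ybar = 63/5 = 12.6
Sxy = sum((xi-xbar)(yi-ybar)) = -4
Sxx = sum((xi-xbar)^2) = 250
b = Sxy / Sxx = -0.016

-0.0160


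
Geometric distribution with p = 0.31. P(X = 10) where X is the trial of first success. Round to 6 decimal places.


P = (1-p)^(k-1) * p
(1-p)^(k-1) = 0.69^9 ≈ 0.03545209
P = 0.03545209 * 0.31 ≈ 0.01099015

0.010990


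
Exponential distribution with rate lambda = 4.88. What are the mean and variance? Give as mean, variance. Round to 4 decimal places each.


mean = 1/lam, var = 1/lam^2
mean = 1 / 4.88 = 25/122 ≈ 0.204918
lam^2 = 4.88^2 = 23.8144
var = 1 / 23.8144 ≈ 0.041991

0.2049, 0.0420


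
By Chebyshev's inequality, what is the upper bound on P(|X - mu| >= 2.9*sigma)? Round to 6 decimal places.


P <= 1/k^2
k^2 = 2.9^2 = 8.41
1/k^2 = 1 / 8.41 = 100/841 ≈ 0.11890606

0.118906


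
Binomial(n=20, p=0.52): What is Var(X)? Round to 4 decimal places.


Var = n*p*(1-p) = 20 * 0.52 * 0.48 = 4.992

4.9920


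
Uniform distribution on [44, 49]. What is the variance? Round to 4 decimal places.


Var = (b-a)^2 / 12
(b-a)^2 = (49 - 44)^2 = 25
Var = 25/12 ≈ 2.083333

2.0833


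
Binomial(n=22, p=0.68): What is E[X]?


E[X] = n*p = 22 * 0.68 = 14.96

14.96


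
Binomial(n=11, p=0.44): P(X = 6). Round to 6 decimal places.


P = C(n,k) * p^k * (1-p)^(n-k)
C(11,6) = 462
p^k = 0.44^6 ≈ 0.007256314
(1-p)^(n-k) = 0.56^5 ≈ 0.05507318
P = 462 * 0.007256314 * 0.05507318 ≈ 0.184628

0.184628


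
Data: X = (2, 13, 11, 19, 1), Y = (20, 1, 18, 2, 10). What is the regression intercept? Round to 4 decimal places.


a = ybar - b*xbar, where b = sum((xi-xbar)(yi-ybar)) / sum((xi-xbar)^2)
n = 5, xbar = 46/5 = 9.2, ybar = 51/5 = 10.2
Sxy = sum((xi-xbar)(yi-ybar)) = -170.2
Sxx = sum((xi-xbar)^2) = 232.8
b = Sxy / Sxx = -851/1164 ≈ -0.731100
a = 10.2 - (-0.731100) * 9.2 = 9851/582 ≈ 16.926117

16.9261


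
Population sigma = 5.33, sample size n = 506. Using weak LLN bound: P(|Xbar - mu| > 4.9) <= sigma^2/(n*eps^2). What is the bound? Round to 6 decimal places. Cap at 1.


bound = min(1, sigma^2/(n*eps^2))
sigma^2 = 5.33^2 = 28.4089
n*eps^2 = 506 * 4.9^2 = 506 * 24.01 = 12149.06
sigma^2/(n*eps^2) = 28.4089 / 12149.06 ≈ 0.00233836

0.002338


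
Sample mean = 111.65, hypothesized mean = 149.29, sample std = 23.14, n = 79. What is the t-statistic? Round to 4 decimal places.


t = (xbar - mu0) / (s/sqrt(n))
xbar - mu0 = 111.65 - 149.29 = -37.64
sqrt(79) ≈ 8.88819442
s/sqrt(n) = 23.14 / 8.88819442 ≈ 2.60345340
t = -37.64 / 2.60345340 ≈ -14.457720

-14.4577


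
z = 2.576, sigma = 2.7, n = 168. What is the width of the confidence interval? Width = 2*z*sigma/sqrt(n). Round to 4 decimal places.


width = 2*z*sigma/sqrt(n)
2*z*sigma = 2 * 2.576 * 2.7 = 13.9104
sqrt(168) ≈ 12.961481
width = 13.9104 / 12.961481 ≈ 1.073211

1.0732


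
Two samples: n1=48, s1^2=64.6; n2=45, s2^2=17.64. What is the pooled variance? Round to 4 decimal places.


sp^2 = ((n1-1)*s1^2 + (n2-1)*s2^2)/(n1+n2-2)
(n1-1)*s1^2 = 47 * 64.6 = 3036.2
(n2-1)*s2^2 = 44 * 17.64 = 776.16
numerator = 3036.2 + 776.16 = 3812.36
n1+n2-2 = 91
sp^2 = 3812.36 / 91 = 95309/2275 ≈ 41.894066

41.8941


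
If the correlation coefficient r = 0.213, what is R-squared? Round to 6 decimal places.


R^2 = r^2 = (0.213)^2 = 0.045369

0.045369


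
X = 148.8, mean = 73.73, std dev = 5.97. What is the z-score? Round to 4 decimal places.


z = (X - mu) / sigma
X - mu = 148.8 - 73.73 = 75.07
z = 75.07 / 5.97 = 7507/597 ≈ 12.574539

12.5745


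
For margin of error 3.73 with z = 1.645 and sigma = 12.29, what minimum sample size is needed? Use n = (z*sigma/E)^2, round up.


z*sigma/E = 1.645 * 12.29 / 3.73 ≈ 5.420121
(z*sigma/E)^2 ≈ 29.377708
round up: n = 30

30


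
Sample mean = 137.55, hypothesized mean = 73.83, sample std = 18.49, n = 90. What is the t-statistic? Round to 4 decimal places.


t = (xbar - mu0) / (s/sqrt(n))
xbar - mu0 = 137.55 - 73.83 = 63.72
sqrt(90) ≈ 9.48683298
s/sqrt(n) = 18.49 / 9.48683298 ≈ 1.94901713
t = 63.72 / 1.94901713 ≈ 32.693402

32.6934


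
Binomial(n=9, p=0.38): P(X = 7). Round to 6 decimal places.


P = C(n,k) * p^k * (1-p)^(n-k)
C(9,7) = 36
p^k = 0.38^7 ≈ 0.001144156
(1-p)^(n-k) = 0.62^2 = 0.3844
P = 36 * 0.001144156 * 0.3844 ≈ 0.015833

0.015833


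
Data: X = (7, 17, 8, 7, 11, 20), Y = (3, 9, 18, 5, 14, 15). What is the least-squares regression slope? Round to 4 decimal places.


b = sum((xi-xbar)(yi-ybar)) / sum((xi-xbar)^2)
n = 6, xbar = 70/6 = 35/3 ≈ 11.666667, ybar = 64/6 = 32/3 ≈ 10.666667
Sxy = sum((xi-xbar)(yi-ybar)) = 181/3 ≈ 60.333333
Sxx = sum((xi-xbar)^2) = 466/3 ≈ 155.333333
b = Sxy / Sxx = 181/466 ≈ 0.388412

0.3884


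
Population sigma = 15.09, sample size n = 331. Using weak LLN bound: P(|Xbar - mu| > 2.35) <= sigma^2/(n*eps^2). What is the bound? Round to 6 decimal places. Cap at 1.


bound = min(1, sigma^2/(n*eps^2))
sigma^2 = 15.09^2 = 227.7081
n*eps^2 = 331 * 2.35^2 = 331 * 5.5225 = 1827.9475
sigma^2/(n*eps^2) = 227.7081 / 1827.9475 ≈ 0.12457037

0.124570


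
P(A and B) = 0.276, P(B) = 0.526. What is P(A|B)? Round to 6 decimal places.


P(A|B) = P(A and B) / P(B) = 0.276 / 0.526 = 138/263 ≈ 0.52471483

0.524715


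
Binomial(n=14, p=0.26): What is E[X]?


E[X] = n*p = 14 * 0.26 = 3.64

3.64


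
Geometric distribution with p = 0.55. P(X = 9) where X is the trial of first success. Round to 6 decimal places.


P = (1-p)^(k-1) * p
(1-p)^(k-1) = 0.45^8 ≈ 0.001681513
P = 0.001681513 * 0.55 ≈ 0.0009248319

0.000925


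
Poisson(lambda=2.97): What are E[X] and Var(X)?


E[X] = Var(X) = lambda = 2.97

2.97, 2.97


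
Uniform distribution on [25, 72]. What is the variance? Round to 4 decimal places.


Var = (b-a)^2 / 12
(b-a)^2 = (72 - 25)^2 = 2209
Var = 2209/12 ≈ 184.083333

184.0833


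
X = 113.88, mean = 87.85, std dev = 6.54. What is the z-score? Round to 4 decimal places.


z = (X - mu) / sigma
X - mu = 113.88 - 87.85 = 26.03
z = 26.03 / 6.54 = 2603/654 ≈ 3.980122

3.9801


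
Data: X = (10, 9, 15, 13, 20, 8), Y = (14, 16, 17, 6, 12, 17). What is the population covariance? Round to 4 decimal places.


Cov = (1/n)*sum((xi-xbar)(yi-ybar))
n = 6, xbar = 75/6 = 12.5, ybar = 82/6 = 41/3 ≈ 13.666667
sum((xi-xbar)(yi-ybar)) = -32
Cov = -32 / 6 = -16/3 ≈ -5.333333

-5.3333


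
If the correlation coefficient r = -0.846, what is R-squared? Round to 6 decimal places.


R^2 = r^2 = (-0.846)^2 = 0.715716

0.715716


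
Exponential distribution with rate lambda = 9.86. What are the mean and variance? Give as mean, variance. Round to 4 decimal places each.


mean = 1/lam, var = 1/lam^2
mean = 1 / 9.86 = 50/493 ≈ 0.101420
lam^2 = 9.86^2 = 97.2196
var = 1 / 97.2196 ≈ 0.010286

0.1014, 0.0103


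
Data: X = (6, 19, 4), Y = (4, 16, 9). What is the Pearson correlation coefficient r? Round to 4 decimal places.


r = sum((xi-xbar)(yi-ybar)) / sqrt(sum((xi-xbar)^2) * sum((yi-ybar)^2))
n = 3, xbar = 29/3 ≈ 9.666667, ybar = 29/3 ≈ 9.666667
Sxy = sum((xi-xbar)(yi-ybar)) = 251/3 ≈ 83.666667
Sxx = sum((xi-xbar)^2) = 398/3 ≈ 132.666667
Syy = sum((yi-ybar)^2) = 218/3 ≈ 72.666667
sqrt(Sxx*Syy) ≈ 98.185765
r = Sxy / sqrt(Sxx*Syy) = 83.666667 / 98.185765 ≈ 0.852126

0.8521


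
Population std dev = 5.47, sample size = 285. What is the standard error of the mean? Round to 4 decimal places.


SE = sigma / sqrt(n)
sqrt(285) ≈ 16.881943
SE = 5.47 / 16.881943 ≈ 0.324015

0.3240


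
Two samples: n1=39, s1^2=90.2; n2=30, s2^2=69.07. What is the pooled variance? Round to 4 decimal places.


sp^2 = ((n1-1)*s1^2 + (n2-1)*s2^2)/(n1+n2-2)
(n1-1)*s1^2 = 38 * 90.2 = 3427.6
(n2-1)*s2^2 = 29 * 69.07 = 2003.03
numerator = 3427.6 + 2003.03 = 5430.63
n1+n2-2 = 67
sp^2 = 5430.63 / 67 = 543063/6700 ≈ 81.054179

81.0542


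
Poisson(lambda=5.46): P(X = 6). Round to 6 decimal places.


P = e^(-lam) * lam^k / k!
e^(-5.46) ≈ 0.004253556
lam^k = 5.46^6 ≈ 26494.507823
k! = 6! = 720
P = 0.004253556 * 26494.507823 / 720 ≈ 0.156522

0.156522


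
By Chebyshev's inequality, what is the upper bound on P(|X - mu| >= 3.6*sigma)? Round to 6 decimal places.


P <= 1/k^2
k^2 = 3.6^2 = 12.96
1/k^2 = 1 / 12.96 = 25/324 ≈ 0.07716049

0.077160


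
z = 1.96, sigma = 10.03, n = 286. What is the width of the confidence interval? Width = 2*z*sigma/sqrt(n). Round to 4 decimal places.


width = 2*z*sigma/sqrt(n)
2*z*sigma = 2 * 1.96 * 10.03 = 39.3176
sqrt(286) ≈ 16.911535
width = 39.3176 / 16.911535 ≈ 2.324898

2.3249


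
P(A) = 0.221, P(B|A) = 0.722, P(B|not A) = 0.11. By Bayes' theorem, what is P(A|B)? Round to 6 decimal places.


P(A|B) = P(B|A)*P(A) / P(B), P(B) = P(B|A)*P(A) + P(B|not A)*P(not A)
P(B|A)*P(A) = 0.722 * 0.221 = 0.159562
P(B|not A)*P(not A) = 0.11 * 0.779 = 0.08569
P(B) = 0.159562 + 0.08569 = 0.245252
P(A|B) = 0.159562 / 0.245252 = 4199/6454 ≈ 0.65060428

0.650604


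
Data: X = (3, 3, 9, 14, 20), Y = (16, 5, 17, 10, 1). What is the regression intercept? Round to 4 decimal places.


a = ybar - b*xbar, where b = sum((xi-xbar)(yi-ybar)) / sum((xi-xbar)^2)
n = 5, xbar = 49/5 = 9.8, ybar = 49/5 = 9.8
Sxy = sum((xi-xbar)(yi-ybar)) = -104.2
Sxx = sum((xi-xbar)^2) = 214.8
b = Sxy / Sxx = -521/1074 ≈ -0.485102
a = 9.8 - (-0.485102) * 9.8 = 15631/1074 ≈ 14.554004

14.5540


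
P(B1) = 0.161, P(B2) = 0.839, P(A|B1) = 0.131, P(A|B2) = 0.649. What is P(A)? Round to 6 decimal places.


P(A) = P(A|B1)*P(B1) + P(A|B2)*P(B2)
P(A|B1)*P(B1) = 0.131 * 0.161 = 0.021091
P(A|B2)*P(B2) = 0.649 * 0.839 = 0.544511
P(A) = 0.021091 + 0.544511 = 0.565602

0.565602


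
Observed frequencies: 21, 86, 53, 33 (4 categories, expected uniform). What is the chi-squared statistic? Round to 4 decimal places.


chi2 = sum((O-E)^2/E), E = total/4
total = 193, E = 193/4 = 48.25
(21 - 48.25)^2 / 48.25 = 742.5625 / 48.25 = 11881/772 ≈ 15.389896
(86 - 48.25)^2 / 48.25 = 1425.0625 / 48.25 = 22801/772 ≈ 29.534974
(53 - 48.25)^2 / 48.25 = 22.5625 / 48.25 = 361/772 ≈ 0.467617
(33 - 48.25)^2 / 48.25 = 232.5625 / 48.25 = 3721/772 ≈ 4.819948
chi2 = 9691/193 ≈ 50.212435

50.2124


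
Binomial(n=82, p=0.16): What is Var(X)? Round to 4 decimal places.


Var = n*p*(1-p) = 82 * 0.16 * 0.84 = 11.0208

11.0208


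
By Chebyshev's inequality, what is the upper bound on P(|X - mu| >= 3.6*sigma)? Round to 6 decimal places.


P <= 1/k^2
k^2 = 3.6^2 = 12.96
1/k^2 = 1 / 12.96 = 25/324 ≈ 0.07716049

0.077160


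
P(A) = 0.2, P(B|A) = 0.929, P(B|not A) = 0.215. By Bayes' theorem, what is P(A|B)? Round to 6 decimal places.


P(A|B) = P(B|A)*P(A) / P(B), P(B) = P(B|A)*P(A) + P(B|not A)*P(not A)
P(B|A)*P(A) = 0.929 * 0.2 = 0.1858
P(B|not A)*P(not A) = 0.215 * 0.8 = 0.172
P(B) = 0.1858 + 0.172 = 0.3578
P(A|B) = 0.1858 / 0.3578 = 929/1789 ≈ 0.51928452

0.519285


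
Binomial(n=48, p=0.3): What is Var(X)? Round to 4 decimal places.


Var = n*p*(1-p) = 48 * 0.3 * 0.7 = 10.08

10.0800


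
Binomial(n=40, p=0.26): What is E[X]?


E[X] = n*p = 40 * 0.26 = 10.4

10.4


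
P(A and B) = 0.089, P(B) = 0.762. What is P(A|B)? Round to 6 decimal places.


P(A|B) = P(A and B) / P(B) = 0.089 / 0.762 = 89/762 ≈ 0.11679790

0.116798


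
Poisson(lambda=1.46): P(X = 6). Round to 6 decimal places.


P = e^(-lam) * lam^k / k!
e^(-1.46) ≈ 0.2322363
lam^k = 1.46^6 ≈ 9.685390
k! = 6! = 720
P = 0.2322363 * 9.685390 / 720 ≈ 0.003124

0.003124


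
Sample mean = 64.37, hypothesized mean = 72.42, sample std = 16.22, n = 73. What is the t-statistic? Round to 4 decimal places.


t = (xbar - mu0) / (s/sqrt(n))
xbar - mu0 = 64.37 - 72.42 = -8.05
sqrt(73) ≈ 8.54400375
s/sqrt(n) = 16.22 / 8.54400375 ≈ 1.89840741
t = -8.05 / 1.89840741 ≈ -4.240396

-4.2404


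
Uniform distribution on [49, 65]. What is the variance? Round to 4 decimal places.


Var = (b-a)^2 / 12
(b-a)^2 = (65 - 49)^2 = 256
Var = 256/12 ≈ 21.333333

21.3333


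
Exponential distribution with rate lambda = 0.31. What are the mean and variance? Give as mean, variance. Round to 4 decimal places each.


mean = 1/lam, var = 1/lam^2
mean = 1 / 0.31 = 100/31 ≈ 3.225806
lam^2 = 0.31^2 = 0.0961
var = 1 / 0.0961 = 10000/961 ≈ 10.405827

3.2258, 10.4058


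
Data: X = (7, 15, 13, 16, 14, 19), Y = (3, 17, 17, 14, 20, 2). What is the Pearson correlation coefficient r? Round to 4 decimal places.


r = sum((xi-xbar)(yi-ybar)) / sqrt(sum((xi-xbar)^2) * sum((yi-ybar)^2))
n = 6, xbar = 84/6 = 14, ybar = 73/6 ≈ 12.166667
Sxy = sum((xi-xbar)(yi-ybar)) = 17
Sxx = sum((xi-xbar)^2) = 80
Syy = sum((yi-ybar)^2) = 1793/6 ≈ 298.833333
sqrt(Sxx*Syy) ≈ 154.617808
r = Sxy / sqrt(Sxx*Syy) = 17 / 154.617808 ≈ 0.109949

0.1099


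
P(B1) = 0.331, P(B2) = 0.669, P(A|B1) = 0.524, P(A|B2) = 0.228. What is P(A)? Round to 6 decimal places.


P(A) = P(A|B1)*P(B1) + P(A|B2)*P(B2)
P(A|B1)*P(B1) = 0.524 * 0.331 = 0.173444
P(A|B2)*P(B2) = 0.228 * 0.669 = 0.152532
P(A) = 0.173444 + 0.152532 = 0.325976

0.325976


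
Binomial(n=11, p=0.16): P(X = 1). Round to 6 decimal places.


P = C(n,k) * p^k * (1-p)^(n-k)
C(11,1) = 11
p^k = 0.16^1 = 0.16
(1-p)^(n-k) = 0.84^10 ≈ 0.1749012
P = 11 * 0.16 * 0.1749012 ≈ 0.307826

0.307826


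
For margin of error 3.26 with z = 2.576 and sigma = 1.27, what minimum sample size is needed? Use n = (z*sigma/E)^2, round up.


z*sigma/E = 2.576 * 1.27 / 3.26 ≈ 1.003534
(z*sigma/E)^2 ≈ 1.007080
round up: n = 2

2


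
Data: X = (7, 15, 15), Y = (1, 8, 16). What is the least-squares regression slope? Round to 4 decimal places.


b = sum((xi-xbar)(yi-ybar)) / sum((xi-xbar)^2)
n = 3, xbar = 37/3 ≈ 12.333333, ybar = 25/3 ≈ 8.333333
Sxy = sum((xi-xbar)(yi-ybar)) = 176/3 ≈ 58.666667
Sxx = sum((xi-xbar)^2) = 128/3 ≈ 42.666667
b = Sxy / Sxx = 1.375

1.3750


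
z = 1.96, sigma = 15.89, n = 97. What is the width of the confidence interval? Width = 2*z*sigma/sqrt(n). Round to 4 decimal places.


width = 2*z*sigma/sqrt(n)
2*z*sigma = 2 * 1.96 * 15.89 = 62.2888
sqrt(97) ≈ 9.848858
width = 62.2888 / 9.848858 ≈ 6.324469

6.3245


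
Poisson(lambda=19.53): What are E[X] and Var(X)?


E[X] = Var(X) = lambda = 19.53

19.53, 19.53


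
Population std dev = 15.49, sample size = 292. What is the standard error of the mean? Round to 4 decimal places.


SE = sigma / sqrt(n)
sqrt(292) ≈ 17.088007
SE = 15.49 / 17.088007 ≈ 0.906484

0.9065


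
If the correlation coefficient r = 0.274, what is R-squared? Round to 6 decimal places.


R^2 = r^2 = (0.274)^2 = 0.075076

0.075076


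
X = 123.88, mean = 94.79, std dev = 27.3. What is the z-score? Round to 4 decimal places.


z = (X - mu) / sigma
X - mu = 123.88 - 94.79 = 29.09
z = 29.09 / 27.3 = 2909/2730 ≈ 1.065568

1.0656


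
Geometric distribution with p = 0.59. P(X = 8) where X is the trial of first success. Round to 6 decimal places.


P = (1-p)^(k-1) * p
(1-p)^(k-1) = 0.41^7 ≈ 0.001947543
P = 0.001947543 * 0.59 ≈ 0.001149050

0.001149


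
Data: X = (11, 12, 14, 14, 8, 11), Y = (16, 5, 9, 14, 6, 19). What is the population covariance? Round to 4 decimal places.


Cov = (1/n)*sum((xi-xbar)(yi-ybar))
n = 6, xbar = 70/6 = 35/3 ≈ 11.666667, ybar = 69/6 = 11.5
sum((xi-xbar)(yi-ybar)) = 10
Cov = 10 / 6 = 5/3 ≈ 1.666667

1.6667


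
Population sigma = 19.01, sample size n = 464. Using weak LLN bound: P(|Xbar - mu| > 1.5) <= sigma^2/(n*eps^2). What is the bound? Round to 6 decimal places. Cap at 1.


bound = min(1, sigma^2/(n*eps^2))
sigma^2 = 19.01^2 = 361.3801
n*eps^2 = 464 * 1.5^2 = 464 * 2.25 = 1044
sigma^2/(n*eps^2) = 361.3801 / 1044 ≈ 0.34614952

0.346150


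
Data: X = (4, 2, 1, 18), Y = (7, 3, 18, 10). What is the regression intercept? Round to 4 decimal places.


a = ybar - b*xbar, where b = sum((xi-xbar)(yi-ybar)) / sum((xi-xbar)^2)
n = 4, xbar = 25/4 = 6.25, ybar = 38/4 = 9.5
Sxy = sum((xi-xbar)(yi-ybar)) = -5.5
Sxx = sum((xi-xbar)^2) = 188.75
b = Sxy / Sxx = -22/755 ≈ -0.029139
a = 9.5 - (-0.029139) * 6.25 = 1462/151 ≈ 9.682119

9.6821


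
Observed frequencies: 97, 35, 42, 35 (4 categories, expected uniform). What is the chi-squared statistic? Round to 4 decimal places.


chi2 = sum((O-E)^2/E), E = total/4
total = 209, E = 209/4 = 52.25
(97 - 52.25)^2 / 52.25 = 2002.5625 / 52.25 = 32041/836 ≈ 38.326555
(35 - 52.25)^2 / 52.25 = 297.5625 / 52.25 = 4761/836 ≈ 5.694976
(42 - 52.25)^2 / 52.25 = 105.0625 / 52.25 = 1681/836 ≈ 2.010766
(35 - 52.25)^2 / 52.25 = 297.5625 / 52.25 = 4761/836 ≈ 5.694976
chi2 = 569/11 ≈ 51.727273

51.7273


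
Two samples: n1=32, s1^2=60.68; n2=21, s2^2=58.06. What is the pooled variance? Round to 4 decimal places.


sp^2 = ((n1-1)*s1^2 + (n2-1)*s2^2)/(n1+n2-2)
(n1-1)*s1^2 = 31 * 60.68 = 1881.08
(n2-1)*s2^2 = 20 * 58.06 = 1161.2
numerator = 1881.08 + 1161.2 = 3042.28
n1+n2-2 = 51
sp^2 = 3042.28 / 51 = 76057/1275 ≈ 59.652549

59.6525


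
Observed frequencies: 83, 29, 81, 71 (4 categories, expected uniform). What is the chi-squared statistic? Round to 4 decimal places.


chi2 = sum((O-E)^2/E), E = total/4
total = 264, E = 264/4 = 66
(83 - 66)^2 / 66 = 289 / 66 = 289/66 ≈ 4.378788
(29 - 66)^2 / 66 = 1369 / 66 = 1369/66 ≈ 20.742424
(81 - 66)^2 / 66 = 225 / 66 = 75/22 ≈ 3.409091
(71 - 66)^2 / 66 = 25 / 66 = 25/66 ≈ 0.378788
chi2 = 318/11 ≈ 28.909091

28.9091


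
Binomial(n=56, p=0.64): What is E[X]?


E[X] = n*p = 56 * 0.64 = 35.84

35.84


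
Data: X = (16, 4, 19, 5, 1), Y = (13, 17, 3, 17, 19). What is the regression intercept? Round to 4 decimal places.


a = ybar - b*xbar, where b = sum((xi-xbar)(yi-ybar)) / sum((xi-xbar)^2)
n = 5, xbar = 45/5 = 9, ybar = 69/5 = 13.8
Sxy = sum((xi-xbar)(yi-ybar)) = -184
Sxx = sum((xi-xbar)^2) = 254
b = Sxy / Sxx = -92/127 ≈ -0.724409
a = 13.8 - (-0.724409) * 9 = 12903/635 ≈ 20.319685

20.3197


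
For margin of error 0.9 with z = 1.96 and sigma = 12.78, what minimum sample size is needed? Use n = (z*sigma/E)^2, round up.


z*sigma/E = 1.96 * 12.78 / 0.9 = 27.832
(z*sigma/E)^2 = 774.620224
round up: n = 775

775


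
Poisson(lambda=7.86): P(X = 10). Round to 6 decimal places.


P = e^(-lam) * lam^k / k!
e^(-7.86) ≈ 0.0003858739
lam^k = 7.86^10 ≈ 899964669.503797
k! = 10! = 3628800
P = 0.0003858739 * 899964669.503797 / 3628800 ≈ 0.095699

0.095699


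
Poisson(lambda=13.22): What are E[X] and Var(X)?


E[X] = Var(X) = lambda = 13.22

13.22, 13.22


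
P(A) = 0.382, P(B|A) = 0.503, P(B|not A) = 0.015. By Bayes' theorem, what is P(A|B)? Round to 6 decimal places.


P(A|B) = P(B|A)*P(A) / P(B), P(B) = P(B|A)*P(A) + P(B|not A)*P(not A)
P(B|A)*P(A) = 0.503 * 0.382 = 0.192146
P(B|not A)*P(not A) = 0.015 * 0.618 = 0.00927
P(B) = 0.192146 + 0.00927 = 0.201416
P(A|B) = 0.192146 / 0.201416 ≈ 0.95397585

0.953976


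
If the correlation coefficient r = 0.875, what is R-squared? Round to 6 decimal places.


R^2 = r^2 = (0.875)^2 = 0.765625

0.765625


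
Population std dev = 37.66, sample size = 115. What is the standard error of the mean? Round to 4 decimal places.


SE = sigma / sqrt(n)
sqrt(115) ≈ 10.723805
SE = 37.66 / 10.723805 ≈ 3.511813

3.5118


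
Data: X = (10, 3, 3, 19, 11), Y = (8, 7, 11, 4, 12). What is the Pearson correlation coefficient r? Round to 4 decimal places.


r = sum((xi-xbar)(yi-ybar)) / sqrt(sum((xi-xbar)^2) * sum((yi-ybar)^2))
n = 5, xbar = 46/5 = 9.2, ybar = 42/5 = 8.4
Sxy = sum((xi-xbar)(yi-ybar)) = -44.4
Sxx = sum((xi-xbar)^2) = 176.8
Syy = sum((yi-ybar)^2) = 41.2
sqrt(Sxx*Syy) ≈ 85.347291
r = Sxy / sqrt(Sxx*Syy) = -44.4 / 85.347291 ≈ -0.520227

-0.5202


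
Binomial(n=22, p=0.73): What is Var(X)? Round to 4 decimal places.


Var = n*p*(1-p) = 22 * 0.73 * 0.27 = 4.3362

4.3362


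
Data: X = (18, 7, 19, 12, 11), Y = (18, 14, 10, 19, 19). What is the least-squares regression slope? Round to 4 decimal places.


b = sum((xi-xbar)(yi-ybar)) / sum((xi-xbar)^2)
n = 5, xbar = 67/5 = 13.4, ybar = 80/5 = 16
Sxy = sum((xi-xbar)(yi-ybar)) = -23
Sxx = sum((xi-xbar)^2) = 101.2
b = Sxy / Sxx = -5/22 ≈ -0.227273

-0.2273


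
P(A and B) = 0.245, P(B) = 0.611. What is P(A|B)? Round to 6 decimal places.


P(A|B) = P(A and B) / P(B) = 0.245 / 0.611 = 245/611 ≈ 0.40098200

0.400982


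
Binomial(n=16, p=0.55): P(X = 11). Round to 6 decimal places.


P = C(n,k) * p^k * (1-p)^(n-k)
C(16,11) = 4368
p^k = 0.55^11 ≈ 0.001393123
(1-p)^(n-k) = 0.45^5 ≈ 0.01845281
P = 4368 * 0.001393123 * 0.01845281 ≈ 0.112288

0.112288


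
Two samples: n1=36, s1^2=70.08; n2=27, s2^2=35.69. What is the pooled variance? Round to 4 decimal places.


sp^2 = ((n1-1)*s1^2 + (n2-1)*s2^2)/(n1+n2-2)
(n1-1)*s1^2 = 35 * 70.08 = 2452.8
(n2-1)*s2^2 = 26 * 35.69 = 927.94
numerator = 2452.8 + 927.94 = 3380.74
n1+n2-2 = 61
sp^2 = 3380.74 / 61 = 169037/3050 ≈ 55.421967

55.4220


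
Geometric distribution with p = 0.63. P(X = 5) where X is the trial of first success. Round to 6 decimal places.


P = (1-p)^(k-1) * p
(1-p)^(k-1) = 0.37^4 = 0.01874161
P = 0.01874161 * 0.63 ≈ 0.01180721

0.011807


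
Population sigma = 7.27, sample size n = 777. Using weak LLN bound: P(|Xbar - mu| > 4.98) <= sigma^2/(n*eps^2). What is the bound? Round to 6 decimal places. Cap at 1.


bound = min(1, sigma^2/(n*eps^2))
sigma^2 = 7.27^2 = 52.8529
n*eps^2 = 777 * 4.98^2 = 777 * 24.8004 = 19269.9108
sigma^2/(n*eps^2) = 52.8529 / 19269.9108 ≈ 0.00274277

0.002743


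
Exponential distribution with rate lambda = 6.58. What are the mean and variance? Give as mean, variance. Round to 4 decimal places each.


mean = 1/lam, var = 1/lam^2
mean = 1 / 6.58 = 50/329 ≈ 0.151976
lam^2 = 6.58^2 = 43.2964
var = 1 / 43.2964 ≈ 0.023097

0.1520, 0.0231


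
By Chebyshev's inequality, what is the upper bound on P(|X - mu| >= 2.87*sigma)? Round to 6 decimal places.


P <= 1/k^2
k^2 = 2.87^2 = 8.2369
1/k^2 = 1 / 8.2369 ≈ 0.12140490

0.121405


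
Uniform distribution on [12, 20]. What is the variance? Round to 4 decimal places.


Var = (b-a)^2 / 12
(b-a)^2 = (20 - 12)^2 = 64
Var = 64/12 ≈ 5.333333

5.3333


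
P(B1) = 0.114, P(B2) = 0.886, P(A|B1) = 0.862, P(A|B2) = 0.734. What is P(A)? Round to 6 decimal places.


P(A) = P(A|B1)*P(B1) + P(A|B2)*P(B2)
P(A|B1)*P(B1) = 0.862 * 0.114 = 0.098268
P(A|B2)*P(B2) = 0.734 * 0.886 = 0.650324
P(A) = 0.098268 + 0.650324 = 0.748592

0.748592


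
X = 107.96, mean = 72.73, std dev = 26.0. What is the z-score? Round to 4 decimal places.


z = (X - mu) / sigma
X - mu = 107.96 - 72.73 = 35.23
z = 35.23 / 26.0 = 1.355

1.3550


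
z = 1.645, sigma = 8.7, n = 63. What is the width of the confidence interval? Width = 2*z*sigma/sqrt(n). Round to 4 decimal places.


width = 2*z*sigma/sqrt(n)
2*z*sigma = 2 * 1.645 * 8.7 = 28.623
sqrt(63) ≈ 7.937254
width = 28.623 / 7.937254 ≈ 3.606159

3.6062


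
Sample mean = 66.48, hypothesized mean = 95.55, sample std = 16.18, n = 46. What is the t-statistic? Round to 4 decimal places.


t = (xbar - mu0) / (s/sqrt(n))
xbar - mu0 = 66.48 - 95.55 = -29.07
sqrt(46) ≈ 6.78232998
s/sqrt(n) = 16.18 / 6.78232998 ≈ 2.38561085
t = -29.07 / 2.38561085 ≈ -12.185558

-12.1856


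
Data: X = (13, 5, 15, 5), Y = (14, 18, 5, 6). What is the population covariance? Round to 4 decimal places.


Cov = (1/n)*sum((xi-xbar)(yi-ybar))
n = 4, xbar = 38/4 = 9.5, ybar = 43/4 = 10.75
sum((xi-xbar)(yi-ybar)) = -31.5
Cov = -31.5 / 4 = -7.875

-7.8750


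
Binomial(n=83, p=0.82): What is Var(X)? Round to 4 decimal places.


Var = n*p*(1-p) = 83 * 0.82 * 0.18 = 12.2508

12.2508


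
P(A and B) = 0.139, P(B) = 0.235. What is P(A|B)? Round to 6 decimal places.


P(A|B) = P(A and B) / P(B) = 0.139 / 0.235 = 139/235 ≈ 0.59148936

0.591489


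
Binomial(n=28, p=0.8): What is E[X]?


E[X] = n*p = 28 * 0.8 = 22.4

22.4


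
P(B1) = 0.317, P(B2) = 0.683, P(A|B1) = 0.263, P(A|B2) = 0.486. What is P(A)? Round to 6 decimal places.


P(A) = P(A|B1)*P(B1) + P(A|B2)*P(B2)
P(A|B1)*P(B1) = 0.263 * 0.317 = 0.083371
P(A|B2)*P(B2) = 0.486 * 0.683 = 0.331938
P(A) = 0.083371 + 0.331938 = 0.415309

0.415309


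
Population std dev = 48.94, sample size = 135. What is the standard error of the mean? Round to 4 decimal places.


SE = sigma / sqrt(n)
sqrt(135) ≈ 11.618950
SE = 48.94 / 11.618950 ≈ 4.212085

4.2121


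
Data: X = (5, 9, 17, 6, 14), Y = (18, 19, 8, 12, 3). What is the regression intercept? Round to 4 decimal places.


a = ybar - b*xbar, where b = sum((xi-xbar)(yi-ybar)) / sum((xi-xbar)^2)
n = 5, xbar = 51/5 = 10.2, ybar = 60/5 = 12
Sxy = sum((xi-xbar)(yi-ybar)) = -101
Sxx = sum((xi-xbar)^2) = 106.8
b = Sxy / Sxx = -505/534 ≈ -0.945693
a = 12 - (-0.945693) * 10.2 = 3853/178 ≈ 21.646067

21.6461


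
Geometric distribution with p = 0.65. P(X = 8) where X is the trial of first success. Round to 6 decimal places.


P = (1-p)^(k-1) * p
(1-p)^(k-1) = 0.35^7 ≈ 0.0006433930
P = 0.0006433930 * 0.65 ≈ 0.0004182054

0.000418


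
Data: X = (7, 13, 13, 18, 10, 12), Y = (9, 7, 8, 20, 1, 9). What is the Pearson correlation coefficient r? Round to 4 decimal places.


r = sum((xi-xbar)(yi-ybar)) / sqrt(sum((xi-xbar)^2) * sum((yi-ybar)^2))
n = 6, xbar = 73/6 ≈ 12.166667, ybar = 54/6 = 9
Sxy = sum((xi-xbar)(yi-ybar)) = 79
Sxx = sum((xi-xbar)^2) = 401/6 ≈ 66.833333
Syy = sum((yi-ybar)^2) = 190
sqrt(Sxx*Syy) ≈ 112.686882
r = Sxy / sqrt(Sxx*Syy) = 79 / 112.686882 ≈ 0.701058

0.7011


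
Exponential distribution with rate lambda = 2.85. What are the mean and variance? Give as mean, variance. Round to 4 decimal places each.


mean = 1/lam, var = 1/lam^2
mean = 1 / 2.85 = 20/57 ≈ 0.350877
lam^2 = 2.85^2 = 8.1225
var = 1 / 8.1225 = 400/3249 ≈ 0.123115

0.3509, 0.1231


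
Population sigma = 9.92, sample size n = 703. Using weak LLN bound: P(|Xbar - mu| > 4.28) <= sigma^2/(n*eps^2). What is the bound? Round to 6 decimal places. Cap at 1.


bound = min(1, sigma^2/(n*eps^2))
sigma^2 = 9.92^2 = 98.4064
n*eps^2 = 703 * 4.28^2 = 703 * 18.3184 = 12877.8352
sigma^2/(n*eps^2) = 98.4064 / 12877.8352 ≈ 0.00764153

0.007642


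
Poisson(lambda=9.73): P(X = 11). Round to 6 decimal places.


P = e^(-lam) * lam^k / k!
e^(-9.73) ≈ 0.00005947229
lam^k = 9.73^11 ≈ 74001622691.749909
k! = 11! = 39916800
P = 0.00005947229 * 74001622691.749909 / 39916800 ≈ 0.110255

0.110255


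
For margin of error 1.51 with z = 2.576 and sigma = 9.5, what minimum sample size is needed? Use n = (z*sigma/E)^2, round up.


z*sigma/E = 2.576 * 9.5 / 1.51 = 12236/755 ≈ 16.206623
(z*sigma/E)^2 ≈ 262.654613
round up: n = 263

263


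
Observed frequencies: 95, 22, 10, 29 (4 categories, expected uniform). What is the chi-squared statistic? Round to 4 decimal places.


chi2 = sum((O-E)^2/E), E = total/4
total = 156, E = 156/4 = 39
(95 - 39)^2 / 39 = 3136 / 39 = 3136/39 ≈ 80.410256
(22 - 39)^2 / 39 = 289 / 39 = 289/39 ≈ 7.410256
(10 - 39)^2 / 39 = 841 / 39 = 841/39 ≈ 21.564103
(29 - 39)^2 / 39 = 100 / 39 = 100/39 ≈ 2.564103
chi2 = 4366/39 ≈ 111.948718

111.9487


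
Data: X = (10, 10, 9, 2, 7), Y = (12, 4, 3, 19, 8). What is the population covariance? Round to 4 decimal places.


Cov = (1/n)*sum((xi-xbar)(yi-ybar))
n = 5, xbar = 38/5 = 7.6, ybar = 46/5 = 9.2
sum((xi-xbar)(yi-ybar)) = -68.6
Cov = -68.6 / 5 = -13.72

-13.7200


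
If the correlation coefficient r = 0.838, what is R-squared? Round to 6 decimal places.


R^2 = r^2 = (0.838)^2 = 0.702244

0.702244


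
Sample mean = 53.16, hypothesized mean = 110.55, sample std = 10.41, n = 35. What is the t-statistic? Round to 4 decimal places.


t = (xbar - mu0) / (s/sqrt(n))
xbar - mu0 = 53.16 - 110.55 = -57.39
sqrt(35) ≈ 5.91607978
s/sqrt(n) = 10.41 / 5.91607978 ≈ 1.75961116
t = -57.39 / 1.75961116 ≈ -32.615160

-32.6152


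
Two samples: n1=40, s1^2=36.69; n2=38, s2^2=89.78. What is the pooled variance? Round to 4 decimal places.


sp^2 = ((n1-1)*s1^2 + (n2-1)*s2^2)/(n1+n2-2)
(n1-1)*s1^2 = 39 * 36.69 = 1430.91
(n2-1)*s2^2 = 37 * 89.78 = 3321.86
numerator = 1430.91 + 3321.86 = 4752.77
n1+n2-2 = 76
sp^2 = 4752.77 / 76 = 475277/7600 ≈ 62.536447

62.5364


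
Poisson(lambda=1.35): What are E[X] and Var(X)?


E[X] = Var(X) = lambda = 1.35

1.35, 1.35


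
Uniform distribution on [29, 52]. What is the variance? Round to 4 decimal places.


Var = (b-a)^2 / 12
(b-a)^2 = (52 - 29)^2 = 529
Var = 529/12 ≈ 44.083333

44.0833


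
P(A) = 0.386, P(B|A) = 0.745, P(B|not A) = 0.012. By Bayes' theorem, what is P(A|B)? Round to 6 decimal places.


P(A|B) = P(B|A)*P(A) / P(B), P(B) = P(B|A)*P(A) + P(B|not A)*P(not A)
P(B|A)*P(A) = 0.745 * 0.386 = 0.28757
P(B|not A)*P(not A) = 0.012 * 0.614 = 0.007368
P(B) = 0.28757 + 0.007368 = 0.294938
P(A|B) = 0.28757 / 0.294938 ≈ 0.97501848

0.975018


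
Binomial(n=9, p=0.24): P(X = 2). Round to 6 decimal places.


P = C(n,k) * p^k * (1-p)^(n-k)
C(9,2) = 36
p^k = 0.24^2 = 0.0576
(1-p)^(n-k) = 0.76^7 ≈ 0.1464519
P = 36 * 0.0576 * 0.1464519 ≈ 0.303683

0.303683


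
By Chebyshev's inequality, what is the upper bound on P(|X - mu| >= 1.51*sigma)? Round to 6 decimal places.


P <= 1/k^2
k^2 = 1.51^2 = 2.2801
1/k^2 = 1 / 2.2801 ≈ 0.43857726

0.438577


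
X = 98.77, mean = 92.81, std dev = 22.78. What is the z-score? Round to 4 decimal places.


z = (X - mu) / sigma
X - mu = 98.77 - 92.81 = 5.96
z = 5.96 / 22.78 = 298/1139 ≈ 0.261633

0.2616


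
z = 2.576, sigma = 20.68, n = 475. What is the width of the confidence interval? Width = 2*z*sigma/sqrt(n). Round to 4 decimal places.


width = 2*z*sigma/sqrt(n)
2*z*sigma = 2 * 2.576 * 20.68 = 106.54336
sqrt(475) ≈ 21.794495
width = 106.54336 / 21.794495 ≈ 4.888545

4.8885


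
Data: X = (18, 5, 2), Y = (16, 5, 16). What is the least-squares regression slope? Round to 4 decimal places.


b = sum((xi-xbar)(yi-ybar)) / sum((xi-xbar)^2)
n = 3, xbar = 25/3 ≈ 8.333333, ybar = 37/3 ≈ 12.333333
Sxy = sum((xi-xbar)(yi-ybar)) = 110/3 ≈ 36.666667
Sxx = sum((xi-xbar)^2) = 434/3 ≈ 144.666667
b = Sxy / Sxx = 55/217 ≈ 0.253456

0.2535


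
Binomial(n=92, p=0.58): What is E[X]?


E[X] = n*p = 92 * 0.58 = 53.36

53.36


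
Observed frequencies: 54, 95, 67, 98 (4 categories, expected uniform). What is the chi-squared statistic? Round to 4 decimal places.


chi2 = sum((O-E)^2/E), E = total/4
total = 314, E = 314/4 = 78.5
(54 - 78.5)^2 / 78.5 = 600.25 / 78.5 = 2401/314 ≈ 7.646497
(95 - 78.5)^2 / 78.5 = 272.25 / 78.5 = 1089/314 ≈ 3.468153
(67 - 78.5)^2 / 78.5 = 132.25 / 78.5 = 529/314 ≈ 1.684713
(98 - 78.5)^2 / 78.5 = 380.25 / 78.5 = 1521/314 ≈ 4.843949
chi2 = 2770/157 ≈ 17.643312

17.6433


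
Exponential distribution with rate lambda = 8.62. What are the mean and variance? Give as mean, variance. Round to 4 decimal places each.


mean = 1/lam, var = 1/lam^2
mean = 1 / 8.62 = 50/431 ≈ 0.116009
lam^2 = 8.62^2 = 74.3044
var = 1 / 74.3044 ≈ 0.013458

0.1160, 0.0135


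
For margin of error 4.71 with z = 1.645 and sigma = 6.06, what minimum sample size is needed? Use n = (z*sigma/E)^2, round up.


z*sigma/E = 1.645 * 6.06 / 4.71 ≈ 2.116497
(z*sigma/E)^2 ≈ 4.479559
round up: n = 5

5


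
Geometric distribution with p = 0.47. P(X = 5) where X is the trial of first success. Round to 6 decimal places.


P = (1-p)^(k-1) * p
(1-p)^(k-1) = 0.53^4 = 0.07890481
P = 0.07890481 * 0.47 ≈ 0.03708526

0.037085


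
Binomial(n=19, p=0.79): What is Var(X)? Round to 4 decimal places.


Var = n*p*(1-p) = 19 * 0.79 * 0.21 = 3.1521

3.1521


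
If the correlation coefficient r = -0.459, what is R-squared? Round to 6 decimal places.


R^2 = r^2 = (-0.459)^2 = 0.210681

0.210681


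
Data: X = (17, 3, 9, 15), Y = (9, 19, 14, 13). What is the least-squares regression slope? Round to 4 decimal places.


b = sum((xi-xbar)(yi-ybar)) / sum((xi-xbar)^2)
n = 4, xbar = 44/4 = 11, ybar = 55/4 = 13.75
Sxy = sum((xi-xbar)(yi-ybar)) = -74
Sxx = sum((xi-xbar)^2) = 120
b = Sxy / Sxx = -37/60 ≈ -0.616667

-0.6167


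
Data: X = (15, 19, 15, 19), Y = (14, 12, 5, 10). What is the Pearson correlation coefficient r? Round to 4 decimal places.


r = sum((xi-xbar)(yi-ybar)) / sqrt(sum((xi-xbar)^2) * sum((yi-ybar)^2))
n = 4, xbar = 68/4 = 17, ybar = 41/4 = 10.25
Sxy = sum((xi-xbar)(yi-ybar)) = 6
Sxx = sum((xi-xbar)^2) = 16
Syy = sum((yi-ybar)^2) = 44.75
sqrt(Sxx*Syy) ≈ 26.758176
r = Sxy / sqrt(Sxx*Syy) = 6 / 26.758176 ≈ 0.224231

0.2242


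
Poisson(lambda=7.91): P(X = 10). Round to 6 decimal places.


P = e^(-lam) * lam^k / k!
e^(-7.91) ≈ 0.0003670546
lam^k = 7.91^10 ≈ 958881268.715560
k! = 10! = 3628800
P = 0.0003670546 * 958881268.715560 / 3628800 ≈ 0.096991

0.096991


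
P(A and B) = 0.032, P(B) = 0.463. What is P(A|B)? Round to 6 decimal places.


P(A|B) = P(A and B) / P(B) = 0.032 / 0.463 = 32/463 ≈ 0.06911447

0.069114


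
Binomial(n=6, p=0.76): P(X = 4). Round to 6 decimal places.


P = C(n,k) * p^k * (1-p)^(n-k)
C(6,4) = 15
p^k = 0.76^4 ≈ 0.3336218
(1-p)^(n-k) = 0.24^2 = 0.0576
P = 15 * 0.3336218 * 0.0576 ≈ 0.288249

0.288249


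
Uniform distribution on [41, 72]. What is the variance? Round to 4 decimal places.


Var = (b-a)^2 / 12
(b-a)^2 = (72 - 41)^2 = 961
Var = 961/12 ≈ 80.083333

80.0833


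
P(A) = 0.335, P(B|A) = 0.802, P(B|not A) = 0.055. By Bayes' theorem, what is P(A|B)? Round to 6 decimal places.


P(A|B) = P(B|A)*P(A) / P(B), P(B) = P(B|A)*P(A) + P(B|not A)*P(not A)
P(B|A)*P(A) = 0.802 * 0.335 = 0.26867
P(B|not A)*P(not A) = 0.055 * 0.665 = 0.036575
P(B) = 0.26867 + 0.036575 = 0.305245
P(A|B) = 0.26867 / 0.305245 ≈ 0.88017822

0.880178


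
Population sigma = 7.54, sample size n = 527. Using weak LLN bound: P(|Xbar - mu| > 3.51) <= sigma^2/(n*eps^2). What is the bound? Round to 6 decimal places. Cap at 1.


bound = min(1, sigma^2/(n*eps^2))
sigma^2 = 7.54^2 = 56.8516
n*eps^2 = 527 * 3.51^2 = 527 * 12.3201 = 6492.6927
sigma^2/(n*eps^2) = 56.8516 / 6492.6927 ≈ 0.00875624

0.008756


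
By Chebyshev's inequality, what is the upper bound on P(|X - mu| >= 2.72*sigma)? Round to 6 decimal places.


P <= 1/k^2
k^2 = 2.72^2 = 7.3984
1/k^2 = 1 / 7.3984 = 625/4624 ≈ 0.13516436

0.135164


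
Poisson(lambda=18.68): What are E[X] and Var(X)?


E[X] = Var(X) = lambda = 18.68

18.68, 18.68


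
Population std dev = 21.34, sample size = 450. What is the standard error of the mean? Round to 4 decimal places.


SE = sigma / sqrt(n)
sqrt(450) ≈ 21.213203
SE = 21.34 / 21.213203 ≈ 1.005977

1.0060
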